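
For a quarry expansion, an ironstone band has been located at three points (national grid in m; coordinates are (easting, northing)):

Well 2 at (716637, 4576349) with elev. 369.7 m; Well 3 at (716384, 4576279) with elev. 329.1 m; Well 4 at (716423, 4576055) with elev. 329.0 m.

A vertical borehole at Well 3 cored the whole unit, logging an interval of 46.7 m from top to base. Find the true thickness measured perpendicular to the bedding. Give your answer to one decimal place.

Two edge vectors: Well 2→Well 3 = (-253, -70, -40.6), Well 2→Well 4 = (-214, -294, -40.7).
Normal n = (Well 2→Well 3) × (Well 2→Well 4) = (-9087.4, -1608.7, 59402).
So ∂z/∂E = −n_x/n_z = 0.15298 and ∂z/∂N = −n_y/n_z = 0.02708.
|∇z| = √(a²+b²) = 0.15536, so dip δ = arctan(0.15536) = 8.83°.
True thickness = vertical thickness × cos δ = 46.7 × cos 8.83° = 46.1 m.

46.1 m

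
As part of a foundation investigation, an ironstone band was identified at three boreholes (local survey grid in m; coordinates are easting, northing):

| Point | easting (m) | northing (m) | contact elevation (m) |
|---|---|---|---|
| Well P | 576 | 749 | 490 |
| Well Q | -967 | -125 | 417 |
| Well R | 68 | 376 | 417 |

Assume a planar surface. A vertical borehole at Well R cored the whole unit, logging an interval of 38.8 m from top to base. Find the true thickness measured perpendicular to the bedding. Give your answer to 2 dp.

Let the plane be z = a·easting + b·northing + c.
Well Q−Well P: −1543a − 874b = −73;  Well R−Well P: −508a − 373b = −73.
Solving gives a = −0.27802, b = 0.57436.
|∇z| = √(a²+b²) = 0.63811, so dip δ = arctan(0.63811) = 32.54°.
True thickness = vertical thickness × cos δ = 38.8 × cos 32.54° = 32.71 m.

32.71 m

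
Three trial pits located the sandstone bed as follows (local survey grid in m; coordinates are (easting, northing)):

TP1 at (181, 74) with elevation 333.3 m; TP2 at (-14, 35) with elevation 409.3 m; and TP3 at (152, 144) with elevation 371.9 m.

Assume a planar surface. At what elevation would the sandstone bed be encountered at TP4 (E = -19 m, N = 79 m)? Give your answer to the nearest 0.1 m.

427.5 m

Let the plane be z = a·E + b·N + c.
TP2−TP1: −195a − 39b = 76;  TP3−TP1: −29a + 70b = 38.6.
Solving gives a = −0.46177, b = 0.36012.
Then c = 333.3 − a·181 − b·74 = 390.23.
At (-19, 79): z = 8.8 + 28.4 + 390.23 = 427.5 m.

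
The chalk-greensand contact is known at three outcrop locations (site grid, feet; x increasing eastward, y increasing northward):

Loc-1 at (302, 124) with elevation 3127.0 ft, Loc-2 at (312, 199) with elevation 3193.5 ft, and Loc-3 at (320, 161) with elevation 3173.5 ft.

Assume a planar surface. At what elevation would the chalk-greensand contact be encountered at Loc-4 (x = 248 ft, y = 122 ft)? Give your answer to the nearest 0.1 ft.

Two edge vectors: Loc-1→Loc-2 = (10, 75, 66.5), Loc-1→Loc-3 = (18, 37, 46.5).
Normal n = (Loc-1→Loc-2) × (Loc-1→Loc-3) = (1027, 732, -980).
So ∂z/∂x = −n_x/n_z = 1.04796 and ∂z/∂y = −n_y/n_z = 0.74694.
Intercept c from Loc-1: 3127 − 316.48 − 92.62 = 2717.90.
At (248, 122): z = 259.9 + 91.1 + 2717.90 = 3068.9 ft.

3068.9 ft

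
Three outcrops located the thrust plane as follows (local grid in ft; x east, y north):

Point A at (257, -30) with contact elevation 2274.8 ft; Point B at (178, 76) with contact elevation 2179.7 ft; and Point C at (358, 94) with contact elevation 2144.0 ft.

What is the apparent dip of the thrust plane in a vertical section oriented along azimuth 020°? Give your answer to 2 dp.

Let the plane be z = a·x + b·y + c.
Point B−Point A: −79a + 106b = −95.1;  Point C−Point A: 101a + 124b = −130.8.
Solving gives a = −0.10108, b = −0.97251.
Unit vector along 020° is (sin 20°, cos 20°) = (0.3420, 0.9397).
Slope in that direction = a·(0.3420) + b·(0.9397) = −0.94843.
Apparent dip = arctan|0.94843| = 43.48° (true dip is 44.4°, so apparent ≤ true as expected).

43.48°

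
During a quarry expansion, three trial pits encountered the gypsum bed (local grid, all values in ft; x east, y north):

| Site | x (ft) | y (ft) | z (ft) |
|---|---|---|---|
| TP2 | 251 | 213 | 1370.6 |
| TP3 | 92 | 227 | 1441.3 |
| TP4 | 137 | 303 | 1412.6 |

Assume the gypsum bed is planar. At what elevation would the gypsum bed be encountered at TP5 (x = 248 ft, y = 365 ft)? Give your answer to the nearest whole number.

1355 ft

Let the plane be z = a·x + b·y + c.
TP3−TP2: −159a + 14b = 70.7;  TP4−TP2: −114a + 90b = 42.
Solving gives a = −0.45422, b = −0.10868.
Then c = 1370.6 − a·251 − b·213 = 1507.76.
At (248, 365): z = −112.6 − 39.7 + 1507.76 = 1355.4 ft.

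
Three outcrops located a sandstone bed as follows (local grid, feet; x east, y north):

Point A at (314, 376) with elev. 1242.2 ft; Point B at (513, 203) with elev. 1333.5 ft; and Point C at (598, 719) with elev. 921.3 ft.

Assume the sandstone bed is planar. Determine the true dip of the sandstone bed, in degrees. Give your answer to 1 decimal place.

Two edge vectors: Point A→Point B = (199, -173, 91.3), Point A→Point C = (284, 343, -320.9).
Normal n = (Point A→Point B) × (Point A→Point C) = (24199.8, 89788.3, 117389).
So ∂z/∂x = −n_x/n_z = −0.20615 and ∂z/∂y = −n_y/n_z = −0.76488.
Gradient magnitude |∇z| = √(a² + b²) = √(0.04250 + 0.58504) = 0.79217.
True dip = arctan(0.79217) = 38.4°, dipping toward NNE (azimuth ≈ 015°).

38.4°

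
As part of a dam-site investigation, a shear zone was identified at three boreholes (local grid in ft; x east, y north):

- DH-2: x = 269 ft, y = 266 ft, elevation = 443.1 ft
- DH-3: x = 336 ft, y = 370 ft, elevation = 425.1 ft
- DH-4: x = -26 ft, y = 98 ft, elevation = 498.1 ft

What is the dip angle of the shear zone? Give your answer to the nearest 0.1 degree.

9.2°

Two edge vectors: DH-2→DH-3 = (67, 104, -18), DH-2→DH-4 = (-295, -168, 55).
Normal n = (DH-2→DH-3) × (DH-2→DH-4) = (2696, 1625, 19424).
So ∂z/∂x = −n_x/n_z = −0.13880 and ∂z/∂y = −n_y/n_z = −0.08366.
Gradient magnitude |∇z| = √(a² + b²) = √(0.01926 + 0.00700) = 0.16206.
True dip = arctan(0.16206) = 9.2°, dipping toward ENE (azimuth ≈ 059°).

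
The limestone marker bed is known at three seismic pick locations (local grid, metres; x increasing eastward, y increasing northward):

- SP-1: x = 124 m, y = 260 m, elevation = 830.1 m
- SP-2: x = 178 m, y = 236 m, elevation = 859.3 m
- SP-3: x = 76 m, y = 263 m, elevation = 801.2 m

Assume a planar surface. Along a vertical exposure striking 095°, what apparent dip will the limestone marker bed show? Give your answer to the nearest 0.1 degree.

30.8°

Let the plane be z = a·x + b·y + c.
SP-2−SP-1: 54a − 24b = 29.2;  SP-3−SP-1: −48a + 3b = −28.9.
Solving gives a = 0.61212, b = 0.16061.
Unit vector along 095° is (sin 95°, cos 95°) = (0.9962, -0.0872).
Slope in that direction = a·(0.9962) + b·(-0.0872) = 0.59579.
Apparent dip = arctan|0.59579| = 30.8° (true dip is 32.3°, so apparent ≤ true as expected).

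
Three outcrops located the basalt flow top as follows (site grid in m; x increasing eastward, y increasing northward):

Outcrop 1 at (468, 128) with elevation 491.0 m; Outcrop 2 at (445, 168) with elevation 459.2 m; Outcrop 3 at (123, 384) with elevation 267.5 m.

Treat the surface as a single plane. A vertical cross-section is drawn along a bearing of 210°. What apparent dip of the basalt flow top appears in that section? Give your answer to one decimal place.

Let the plane be z = a·x + b·y + c.
Outcrop 2−Outcrop 1: −23a + 40b = −31.8;  Outcrop 3−Outcrop 1: −345a + 256b = −223.5.
Solving gives a = 0.10101, b = −0.73692.
Unit vector along 210° is (sin 210°, cos 210°) = (-0.5000, -0.8660).
Slope in that direction = a·(-0.5000) + b·(-0.8660) = 0.58768.
Apparent dip = arctan|0.58768| = 30.4° (true dip is 36.6°, so apparent ≤ true as expected).

30.4°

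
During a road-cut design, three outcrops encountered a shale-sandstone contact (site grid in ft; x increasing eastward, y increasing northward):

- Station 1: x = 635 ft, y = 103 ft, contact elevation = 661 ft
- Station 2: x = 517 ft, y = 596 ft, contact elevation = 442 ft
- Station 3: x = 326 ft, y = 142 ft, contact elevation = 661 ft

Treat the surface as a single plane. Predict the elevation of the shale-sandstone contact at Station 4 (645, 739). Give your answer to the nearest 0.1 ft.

369.1 ft

Let the plane be z = a·x + b·y + c.
Station 2−Station 1: −118a + 493b = −219;  Station 3−Station 1: −309a + 39b = 0.
Solving gives a = −0.05781, b = −0.45806.
Then c = 661 − a·635 − b·103 = 744.89.
At (645, 739): z = −37.3 − 338.5 + 744.89 = 369.1 ft.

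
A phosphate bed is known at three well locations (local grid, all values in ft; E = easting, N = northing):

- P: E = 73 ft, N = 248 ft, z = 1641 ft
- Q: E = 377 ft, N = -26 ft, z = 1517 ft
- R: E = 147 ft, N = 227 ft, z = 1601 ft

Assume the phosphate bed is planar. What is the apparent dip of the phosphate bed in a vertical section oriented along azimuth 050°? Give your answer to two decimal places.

Two edge vectors: P→Q = (304, -274, -124), P→R = (74, -21, -40).
Normal n = (P→Q) × (P→R) = (8356, 2984, 13892).
So ∂z/∂E = −n_x/n_z = −0.60150 and ∂z/∂N = −n_y/n_z = −0.21480.
Unit vector along 050° is (sin 50°, cos 50°) = (0.7660, 0.6428).
Slope in that direction = a·(0.7660) + b·(0.6428) = −0.59884.
Apparent dip = arctan|0.59884| = 30.92° (true dip is 32.6°, so apparent ≤ true as expected).

30.92°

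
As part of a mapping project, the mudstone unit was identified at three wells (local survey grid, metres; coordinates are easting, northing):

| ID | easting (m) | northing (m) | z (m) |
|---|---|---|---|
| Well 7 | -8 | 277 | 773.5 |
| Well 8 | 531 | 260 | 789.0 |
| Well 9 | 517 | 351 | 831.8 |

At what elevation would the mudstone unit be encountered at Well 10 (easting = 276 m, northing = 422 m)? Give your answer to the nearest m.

855 m

Two edge vectors: Well 7→Well 8 = (539, -17, 15.5), Well 7→Well 9 = (525, 74, 58.3).
Normal n = (Well 7→Well 8) × (Well 7→Well 9) = (-2138.1, -23286.2, 48811).
So ∂z/∂easting = −n_x/n_z = 0.04380 and ∂z/∂northing = −n_y/n_z = 0.47707.
Intercept c from Well 7: 773.5 + 0.35 − 132.15 = 641.70.
At (276, 422): z = 12.1 + 201.3 + 641.70 = 855.1 m.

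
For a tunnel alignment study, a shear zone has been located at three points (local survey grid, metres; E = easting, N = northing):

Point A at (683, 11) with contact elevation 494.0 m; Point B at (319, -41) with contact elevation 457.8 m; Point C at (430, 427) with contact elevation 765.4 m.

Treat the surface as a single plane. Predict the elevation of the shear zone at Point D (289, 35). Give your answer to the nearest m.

Let the plane be z = a·E + b·N + c.
Point B−Point A: −364a − 52b = −36.2;  Point C−Point A: −253a + 416b = 271.4.
Solving gives a = 0.00575, b = 0.65590.
Then c = 494 − a·683 − b·11 = 482.86.
At (289, 35): z = 1.7 + 23.0 + 482.86 = 507.5 m.

507 m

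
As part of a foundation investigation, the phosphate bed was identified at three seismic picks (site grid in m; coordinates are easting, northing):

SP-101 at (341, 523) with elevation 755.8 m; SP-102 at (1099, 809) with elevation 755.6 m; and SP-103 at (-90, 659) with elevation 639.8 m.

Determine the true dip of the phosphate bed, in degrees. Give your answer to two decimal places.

22.56°

Let the plane be z = a·easting + b·northing + c.
SP-102−SP-101: 758a + 286b = −0.2;  SP-103−SP-101: −431a + 136b = −116.
Solving gives a = 0.14645, b = −0.38883.
Gradient magnitude |∇z| = √(a² + b²) = √(0.02145 + 0.15119) = 0.41550.
True dip = arctan(0.41550) = 22.56°, dipping toward NNW (azimuth ≈ 339°).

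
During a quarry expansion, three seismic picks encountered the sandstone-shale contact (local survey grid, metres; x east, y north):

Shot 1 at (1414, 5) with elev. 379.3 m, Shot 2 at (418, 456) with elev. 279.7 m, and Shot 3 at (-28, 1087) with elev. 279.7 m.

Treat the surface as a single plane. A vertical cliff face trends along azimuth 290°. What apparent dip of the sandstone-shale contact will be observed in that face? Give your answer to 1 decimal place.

5.9°

Two edge vectors: Shot 1→Shot 2 = (-996, 451, -99.6), Shot 1→Shot 3 = (-1442, 1082, -99.6).
Normal n = (Shot 1→Shot 2) × (Shot 1→Shot 3) = (62847.6, 44421.6, -427330).
So ∂z/∂x = −n_x/n_z = 0.14707 and ∂z/∂y = −n_y/n_z = 0.10395.
Unit vector along 290° is (sin 290°, cos 290°) = (-0.9397, 0.3420).
Slope in that direction = a·(-0.9397) + b·(0.3420) = −0.10265.
Apparent dip = arctan|0.10265| = 5.9° (true dip is 10.2°, so apparent ≤ true as expected).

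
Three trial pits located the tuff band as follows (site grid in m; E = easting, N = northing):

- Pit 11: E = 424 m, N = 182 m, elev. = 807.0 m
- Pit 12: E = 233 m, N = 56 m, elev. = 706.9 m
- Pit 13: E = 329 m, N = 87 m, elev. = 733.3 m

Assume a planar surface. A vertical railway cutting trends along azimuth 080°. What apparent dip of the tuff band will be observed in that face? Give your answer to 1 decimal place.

Two edge vectors: Pit 11→Pit 12 = (-191, -126, -100.1), Pit 11→Pit 13 = (-95, -95, -73.7).
Normal n = (Pit 11→Pit 12) × (Pit 11→Pit 13) = (-223.3, -4567.2, 6175).
So ∂z/∂E = −n_x/n_z = 0.03616 and ∂z/∂N = −n_y/n_z = 0.73963.
Unit vector along 080° is (sin 80°, cos 80°) = (0.9848, 0.1736).
Slope in that direction = a·(0.9848) + b·(0.1736) = 0.16405.
Apparent dip = arctan|0.16405| = 9.3° (true dip is 36.5°, so apparent ≤ true as expected).

9.3°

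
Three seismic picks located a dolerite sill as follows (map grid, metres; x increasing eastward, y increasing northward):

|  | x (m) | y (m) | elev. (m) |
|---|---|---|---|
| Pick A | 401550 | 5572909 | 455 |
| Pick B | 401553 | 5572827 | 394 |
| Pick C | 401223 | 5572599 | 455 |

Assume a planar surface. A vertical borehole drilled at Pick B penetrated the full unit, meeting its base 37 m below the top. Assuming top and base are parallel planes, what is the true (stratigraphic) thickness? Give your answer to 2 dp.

26.28 m

Two edge vectors: Pick A→Pick B = (3, -82, -61), Pick A→Pick C = (-327, -310, 0).
Normal n = (Pick A→Pick B) × (Pick A→Pick C) = (-18910, 19947, -27744).
So ∂z/∂x = −n_x/n_z = −0.68159 and ∂z/∂y = −n_y/n_z = 0.71897.
|∇z| = √(a²+b²) = 0.99069, so dip δ = arctan(0.99069) = 44.73°.
True thickness = vertical thickness × cos δ = 37 × cos 44.73° = 26.28 m.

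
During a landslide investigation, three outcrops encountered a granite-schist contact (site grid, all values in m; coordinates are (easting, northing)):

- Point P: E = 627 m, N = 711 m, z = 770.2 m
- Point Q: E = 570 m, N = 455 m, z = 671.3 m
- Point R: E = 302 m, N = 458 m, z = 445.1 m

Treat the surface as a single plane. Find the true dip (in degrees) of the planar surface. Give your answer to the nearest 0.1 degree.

41.0°

Let the plane be z = a·E + b·N + c.
Point Q−Point P: −57a − 256b = −98.9;  Point R−Point P: −325a − 253b = −325.1.
Solving gives a = 0.84625, b = 0.19791.
Gradient magnitude |∇z| = √(a² + b²) = √(0.71613 + 0.03917) = 0.86908.
True dip = arctan(0.86908) = 41.0°, dipping toward WSW (azimuth ≈ 257°).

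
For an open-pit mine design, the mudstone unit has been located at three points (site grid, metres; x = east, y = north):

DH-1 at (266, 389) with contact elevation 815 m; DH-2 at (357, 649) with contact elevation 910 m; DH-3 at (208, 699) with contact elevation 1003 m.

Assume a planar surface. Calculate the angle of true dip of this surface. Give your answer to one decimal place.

34.6°

Let the plane be z = a·x + b·y + c.
DH-2−DH-1: 91a + 260b = 95;  DH-3−DH-1: −58a + 310b = 188.
Solving gives a = −0.44883, b = 0.52248.
Gradient magnitude |∇z| = √(a² + b²) = √(0.20145 + 0.27298) = 0.68879.
True dip = arctan(0.68879) = 34.6°, dipping toward SE (azimuth ≈ 139°).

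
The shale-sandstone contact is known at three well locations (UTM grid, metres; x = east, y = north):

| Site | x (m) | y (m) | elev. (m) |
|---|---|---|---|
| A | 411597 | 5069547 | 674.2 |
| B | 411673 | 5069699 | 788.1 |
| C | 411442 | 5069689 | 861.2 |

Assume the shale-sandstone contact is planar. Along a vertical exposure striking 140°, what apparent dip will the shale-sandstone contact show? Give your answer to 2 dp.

Two edge vectors: A→B = (76, 152, 113.9), A→C = (-155, 142, 187).
Normal n = (A→B) × (A→C) = (12250.2, -31866.5, 34352).
So ∂z/∂x = −n_x/n_z = −0.35661 and ∂z/∂y = −n_y/n_z = 0.92765.
Unit vector along 140° is (sin 140°, cos 140°) = (0.6428, -0.7660).
Slope in that direction = a·(0.6428) + b·(-0.7660) = −0.93984.
Apparent dip = arctan|0.93984| = 43.22° (true dip is 44.8°, so apparent ≤ true as expected).

43.22°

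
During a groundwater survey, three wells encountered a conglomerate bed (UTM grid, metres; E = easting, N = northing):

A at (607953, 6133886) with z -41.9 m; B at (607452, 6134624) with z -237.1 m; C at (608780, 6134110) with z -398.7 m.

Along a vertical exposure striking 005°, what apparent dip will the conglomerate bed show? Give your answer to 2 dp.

26.36°

Two edge vectors: A→B = (-501, 738, -195.2), A→C = (827, 224, -356.8).
Normal n = (A→B) × (A→C) = (-219593.6, -340187.2, -722550).
So ∂z/∂E = −n_x/n_z = −0.30391 and ∂z/∂N = −n_y/n_z = −0.47081.
Unit vector along 005° is (sin 5°, cos 5°) = (0.0872, 0.9962).
Slope in that direction = a·(0.0872) + b·(0.9962) = −0.49551.
Apparent dip = arctan|0.49551| = 26.36° (true dip is 29.3°, so apparent ≤ true as expected).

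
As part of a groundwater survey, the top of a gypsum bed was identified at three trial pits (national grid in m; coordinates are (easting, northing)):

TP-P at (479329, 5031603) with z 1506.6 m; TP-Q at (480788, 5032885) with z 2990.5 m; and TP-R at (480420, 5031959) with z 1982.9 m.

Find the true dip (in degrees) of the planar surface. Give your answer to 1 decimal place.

46.5°

Two edge vectors: TP-P→TP-Q = (1459, 1282, 1483.9), TP-P→TP-R = (1091, 356, 476.3).
Normal n = (TP-P→TP-Q) × (TP-P→TP-R) = (82348.2, 924013.2, -879258).
So ∂z/∂E = −n_x/n_z = 0.09366 and ∂z/∂N = −n_y/n_z = 1.05090.
Gradient magnitude |∇z| = √(a² + b²) = √(0.00877 + 1.10439) = 1.05507.
True dip = arctan(1.05507) = 46.5°, dipping toward S (azimuth ≈ 185°).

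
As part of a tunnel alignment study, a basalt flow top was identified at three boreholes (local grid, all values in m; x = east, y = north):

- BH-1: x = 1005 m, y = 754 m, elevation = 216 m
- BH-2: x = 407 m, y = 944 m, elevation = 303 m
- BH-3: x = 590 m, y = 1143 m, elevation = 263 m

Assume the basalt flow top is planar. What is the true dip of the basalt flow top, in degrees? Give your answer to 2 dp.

Two edge vectors: BH-1→BH-2 = (-598, 190, 87), BH-1→BH-3 = (-415, 389, 47).
Normal n = (BH-1→BH-2) × (BH-1→BH-3) = (-24913, -7999, -153772).
So ∂z/∂x = −n_x/n_z = −0.16201 and ∂z/∂y = −n_y/n_z = −0.05202.
Gradient magnitude |∇z| = √(a² + b²) = √(0.02625 + 0.00271) = 0.17016.
True dip = arctan(0.17016) = 9.66°, dipping toward ENE (azimuth ≈ 072°).

9.66°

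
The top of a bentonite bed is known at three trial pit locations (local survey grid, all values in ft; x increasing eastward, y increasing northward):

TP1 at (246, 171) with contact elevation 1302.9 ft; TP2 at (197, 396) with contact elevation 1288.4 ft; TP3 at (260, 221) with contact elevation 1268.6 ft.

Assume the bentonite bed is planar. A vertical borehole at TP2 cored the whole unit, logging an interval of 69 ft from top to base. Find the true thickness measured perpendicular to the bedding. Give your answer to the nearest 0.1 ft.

Let the plane be z = a·x + b·y + c.
TP2−TP1: −49a + 225b = −14.5;  TP3−TP1: 14a + 50b = −34.3.
Solving gives a = −1.24866, b = −0.33638.
|∇z| = √(a²+b²) = 1.29318, so dip δ = arctan(1.29318) = 52.29°.
True thickness = vertical thickness × cos δ = 69 × cos 52.29° = 42.2 ft.

42.2 ft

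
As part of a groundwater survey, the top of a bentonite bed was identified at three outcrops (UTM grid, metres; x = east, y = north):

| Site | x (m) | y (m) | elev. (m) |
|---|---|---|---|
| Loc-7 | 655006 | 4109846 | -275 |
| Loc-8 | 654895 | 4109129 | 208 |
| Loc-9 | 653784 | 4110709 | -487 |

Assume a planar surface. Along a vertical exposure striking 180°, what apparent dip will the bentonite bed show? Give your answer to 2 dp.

32.27°

Let the plane be z = a·x + b·y + c.
Loc-8−Loc-7: −111a − 717b = 483;  Loc-9−Loc-7: −1222a + 863b = −212.
Solving gives a = −0.27246, b = −0.63146.
Unit vector along 180° is (sin 180°, cos 180°) = (0.0000, -1.0000).
Slope in that direction = a·(0.0000) + b·(-1.0000) = 0.63146.
Apparent dip = arctan|0.63146| = 32.27° (true dip is 34.5°, so apparent ≤ true as expected).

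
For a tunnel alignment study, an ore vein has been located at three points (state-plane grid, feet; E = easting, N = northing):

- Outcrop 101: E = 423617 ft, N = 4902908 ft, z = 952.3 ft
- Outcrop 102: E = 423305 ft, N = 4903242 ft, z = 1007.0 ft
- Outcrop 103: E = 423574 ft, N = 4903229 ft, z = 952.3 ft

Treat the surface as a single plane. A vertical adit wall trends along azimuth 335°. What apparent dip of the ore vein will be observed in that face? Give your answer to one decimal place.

3.5°

Let the plane be z = a·E + b·N + c.
Outcrop 102−Outcrop 101: −312a + 334b = 54.7;  Outcrop 103−Outcrop 101: −43a + 321b = 0.
Solving gives a = −0.20467, b = −0.02742.
Unit vector along 335° is (sin 335°, cos 335°) = (-0.4226, 0.9063).
Slope in that direction = a·(-0.4226) + b·(0.9063) = 0.06165.
Apparent dip = arctan|0.06165| = 3.5° (true dip is 11.7°, so apparent ≤ true as expected).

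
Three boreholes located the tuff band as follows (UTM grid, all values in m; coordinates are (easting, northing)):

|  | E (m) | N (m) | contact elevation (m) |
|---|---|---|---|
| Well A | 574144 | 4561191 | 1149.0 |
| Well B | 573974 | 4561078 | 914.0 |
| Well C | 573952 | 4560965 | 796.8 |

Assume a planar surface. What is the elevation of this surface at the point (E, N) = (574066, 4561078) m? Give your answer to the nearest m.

Two edge vectors: Well A→Well B = (-170, -113, -235), Well A→Well C = (-192, -226, -352.2).
Normal n = (Well A→Well B) × (Well A→Well C) = (-13311.4, -14754, 16724).
So ∂z/∂E = −n_x/n_z = 0.79594595 and ∂z/∂N = −n_y/n_z = 0.88220521.
Intercept c from Well A: 1149 − 456987.59 − 4023906.48 = −4479745.07.
At (574066, 4561078): z = 456925.5 + 4023806.8 − 4479745.07 = 987.2 m.

987 m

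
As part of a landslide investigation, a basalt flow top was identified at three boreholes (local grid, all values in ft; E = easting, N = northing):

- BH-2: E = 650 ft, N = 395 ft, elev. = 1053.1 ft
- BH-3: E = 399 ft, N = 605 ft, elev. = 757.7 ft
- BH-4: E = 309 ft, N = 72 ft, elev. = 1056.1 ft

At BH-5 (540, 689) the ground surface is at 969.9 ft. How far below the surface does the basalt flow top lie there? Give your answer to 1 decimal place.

180.5 ft

Two edge vectors: BH-2→BH-3 = (-251, 210, -295.4), BH-2→BH-4 = (-341, -323, 3).
Normal n = (BH-2→BH-3) × (BH-2→BH-4) = (-94784.2, 101484.4, 152683).
So ∂z/∂E = −n_x/n_z = 0.62079 and ∂z/∂N = −n_y/n_z = −0.66467.
Intercept c from BH-2: 1053.1 − 403.51 + 262.55 = 912.13.
At (540, 689): z_contact = 335.23 − 457.96 + 912.13 = 789.40 ft.
Depth below ground = 969.9 − 789.40 = 180.5 ft.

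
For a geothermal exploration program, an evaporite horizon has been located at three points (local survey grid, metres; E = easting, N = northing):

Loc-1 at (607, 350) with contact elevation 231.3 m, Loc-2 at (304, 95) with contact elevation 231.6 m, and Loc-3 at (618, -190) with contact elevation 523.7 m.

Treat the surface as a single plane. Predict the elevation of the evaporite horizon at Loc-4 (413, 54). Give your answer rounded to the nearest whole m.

Two edge vectors: Loc-1→Loc-2 = (-303, -255, 0.3), Loc-1→Loc-3 = (11, -540, 292.4).
Normal n = (Loc-1→Loc-2) × (Loc-1→Loc-3) = (-74400, 88600.5, 166425).
So ∂z/∂E = −n_x/n_z = 0.44705 and ∂z/∂N = −n_y/n_z = −0.53237.
Intercept c from Loc-1: 231.3 − 271.36 + 186.33 = 146.27.
At (413, 54): z = 184.6 − 28.7 + 146.27 = 302.2 m.

302 m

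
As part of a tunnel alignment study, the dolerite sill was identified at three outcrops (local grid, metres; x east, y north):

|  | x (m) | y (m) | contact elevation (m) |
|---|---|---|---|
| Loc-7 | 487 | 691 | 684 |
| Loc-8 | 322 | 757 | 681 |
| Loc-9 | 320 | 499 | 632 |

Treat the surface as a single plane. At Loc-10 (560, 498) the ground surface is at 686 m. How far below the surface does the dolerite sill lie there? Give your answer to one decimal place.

31.7 m

Let the plane be z = a·x + b·y + c.
Loc-8−Loc-7: −165a + 66b = −3;  Loc-9−Loc-7: −167a − 192b = −52.
Solving gives a = 0.09386, b = 0.18919.
Then c = 684 − a·487 − b·691 = 507.56.
At (560, 498): z_contact = 52.56 + 94.22 + 507.56 = 654.34 m.
Depth below ground = 686 − 654.34 = 31.7 m.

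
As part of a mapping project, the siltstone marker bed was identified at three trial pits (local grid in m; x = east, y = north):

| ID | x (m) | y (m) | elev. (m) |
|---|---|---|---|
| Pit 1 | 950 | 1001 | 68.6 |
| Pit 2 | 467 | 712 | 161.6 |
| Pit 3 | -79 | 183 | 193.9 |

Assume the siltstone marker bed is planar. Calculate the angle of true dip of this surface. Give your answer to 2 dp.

Two edge vectors: Pit 1→Pit 2 = (-483, -289, 93), Pit 1→Pit 3 = (-1029, -818, 125.3).
Normal n = (Pit 1→Pit 2) × (Pit 1→Pit 3) = (39862.3, -35177.1, 97713).
So ∂z/∂x = −n_x/n_z = −0.40795 and ∂z/∂y = −n_y/n_z = 0.36000.
Gradient magnitude |∇z| = √(a² + b²) = √(0.16643 + 0.12960) = 0.54409.
True dip = arctan(0.54409) = 28.55°, dipping toward SE (azimuth ≈ 131°).

28.55°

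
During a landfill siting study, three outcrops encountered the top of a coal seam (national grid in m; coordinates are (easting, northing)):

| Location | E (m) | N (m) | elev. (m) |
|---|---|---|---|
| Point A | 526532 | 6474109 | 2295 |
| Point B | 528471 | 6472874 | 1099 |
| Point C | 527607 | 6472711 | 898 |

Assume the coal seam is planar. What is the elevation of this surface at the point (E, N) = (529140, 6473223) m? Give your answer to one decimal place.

Two edge vectors: Point A→Point B = (1939, -1235, -1196), Point A→Point C = (1075, -1398, -1397).
Normal n = (Point A→Point B) × (Point A→Point C) = (53287, 1423083, -1383097).
So ∂z/∂E = −n_x/n_z = 0.038527305 and ∂z/∂N = −n_y/n_z = 1.028910481.
Intercept c from Point A: 2295 − 20285.86 − 6661278.61 = −6679269.47.
At (529140, 6473223): z = 20386.3 + 6660367.0 − 6679269.47 = 1483.9 m.

1483.9 m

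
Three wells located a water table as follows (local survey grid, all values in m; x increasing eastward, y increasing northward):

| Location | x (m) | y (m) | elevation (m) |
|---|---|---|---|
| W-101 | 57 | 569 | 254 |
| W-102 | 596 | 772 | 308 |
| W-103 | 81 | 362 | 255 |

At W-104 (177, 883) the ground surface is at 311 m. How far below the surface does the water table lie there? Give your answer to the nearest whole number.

Let the plane be z = a·x + b·y + c.
W-102−W-101: 539a + 203b = 54;  W-103−W-101: 24a − 207b = 1.
Solving gives a = 0.09774, b = 0.00650.
Then c = 254 − a·57 − b·569 = 244.73.
At (177, 883): z_contact = 17.3 + 5.7 + 244.73 = 267.8 m.
Depth below ground = 311 − 267.8 = 43 m.

43 m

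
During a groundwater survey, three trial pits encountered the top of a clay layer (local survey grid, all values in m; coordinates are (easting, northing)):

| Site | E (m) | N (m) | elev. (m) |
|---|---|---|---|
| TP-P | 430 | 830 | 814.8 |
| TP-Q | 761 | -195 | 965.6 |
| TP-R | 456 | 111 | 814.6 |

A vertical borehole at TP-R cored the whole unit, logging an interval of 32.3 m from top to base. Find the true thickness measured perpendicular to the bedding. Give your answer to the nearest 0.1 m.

28.7 m

Two edge vectors: TP-P→TP-Q = (331, -1025, 150.8), TP-P→TP-R = (26, -719, -0.2).
Normal n = (TP-P→TP-Q) × (TP-P→TP-R) = (108630.2, 3987, -211339).
So ∂z/∂E = −n_x/n_z = 0.51401 and ∂z/∂N = −n_y/n_z = 0.01887.
|∇z| = √(a²+b²) = 0.51436, so dip δ = arctan(0.51436) = 27.22°.
True thickness = vertical thickness × cos δ = 32.3 × cos 27.22° = 28.7 m.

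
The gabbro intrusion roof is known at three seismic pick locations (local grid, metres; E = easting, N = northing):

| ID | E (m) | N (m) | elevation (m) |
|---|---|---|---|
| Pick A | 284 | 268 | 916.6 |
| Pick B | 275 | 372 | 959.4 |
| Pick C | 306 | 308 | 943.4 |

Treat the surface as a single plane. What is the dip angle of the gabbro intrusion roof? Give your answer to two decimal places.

Two edge vectors: Pick A→Pick B = (-9, 104, 42.8), Pick A→Pick C = (22, 40, 26.8).
Normal n = (Pick A→Pick B) × (Pick A→Pick C) = (1075.2, 1182.8, -2648).
So ∂z/∂E = −n_x/n_z = 0.40604 and ∂z/∂N = −n_y/n_z = 0.44668.
Gradient magnitude |∇z| = √(a² + b²) = √(0.16487 + 0.19952) = 0.60365.
True dip = arctan(0.60365) = 31.12°, dipping toward SW (azimuth ≈ 222°).

31.12°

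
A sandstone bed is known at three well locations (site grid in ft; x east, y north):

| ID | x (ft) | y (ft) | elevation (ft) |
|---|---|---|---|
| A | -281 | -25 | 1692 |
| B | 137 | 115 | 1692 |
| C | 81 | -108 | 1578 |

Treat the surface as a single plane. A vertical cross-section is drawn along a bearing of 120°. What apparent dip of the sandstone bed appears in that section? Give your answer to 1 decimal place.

23.8°

Let the plane be z = a·x + b·y + c.
B−A: 418a + 140b = 0;  C−A: 362a − 83b = −114.
Solving gives a = −0.18694, b = 0.55816.
Unit vector along 120° is (sin 120°, cos 120°) = (0.8660, -0.5000).
Slope in that direction = a·(0.8660) + b·(-0.5000) = −0.44097.
Apparent dip = arctan|0.44097| = 23.8° (true dip is 30.5°, so apparent ≤ true as expected).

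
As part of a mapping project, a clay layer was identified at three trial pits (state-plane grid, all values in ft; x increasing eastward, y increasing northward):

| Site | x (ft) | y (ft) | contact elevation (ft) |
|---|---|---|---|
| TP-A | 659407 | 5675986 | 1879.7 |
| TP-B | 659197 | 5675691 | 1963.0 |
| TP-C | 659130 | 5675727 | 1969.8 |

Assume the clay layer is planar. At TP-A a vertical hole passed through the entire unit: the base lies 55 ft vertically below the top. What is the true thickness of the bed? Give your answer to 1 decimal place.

Let the plane be z = a·x + b·y + c.
TP-B−TP-A: −210a − 295b = 83.3;  TP-C−TP-A: −277a − 259b = 90.1.
Solving gives a = −0.18316, b = −0.15199.
|∇z| = √(a²+b²) = 0.23801, so dip δ = arctan(0.23801) = 13.39°.
True thickness = vertical thickness × cos δ = 55 × cos 13.39° = 53.5 ft.

53.5 ft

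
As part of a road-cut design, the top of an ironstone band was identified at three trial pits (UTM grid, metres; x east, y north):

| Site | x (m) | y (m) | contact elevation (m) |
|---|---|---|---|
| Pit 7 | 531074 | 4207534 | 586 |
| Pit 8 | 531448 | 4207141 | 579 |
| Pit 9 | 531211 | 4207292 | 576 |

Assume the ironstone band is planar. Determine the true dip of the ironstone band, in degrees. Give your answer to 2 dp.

Let the plane be z = a·x + b·y + c.
Pit 8−Pit 7: 374a − 393b = −7;  Pit 9−Pit 7: 137a − 242b = −10.
Solving gives a = 0.06098, b = 0.07584.
Gradient magnitude |∇z| = √(a² + b²) = √(0.00372 + 0.00575) = 0.09732.
True dip = arctan(0.09732) = 5.56°, dipping toward SW (azimuth ≈ 219°).

5.56°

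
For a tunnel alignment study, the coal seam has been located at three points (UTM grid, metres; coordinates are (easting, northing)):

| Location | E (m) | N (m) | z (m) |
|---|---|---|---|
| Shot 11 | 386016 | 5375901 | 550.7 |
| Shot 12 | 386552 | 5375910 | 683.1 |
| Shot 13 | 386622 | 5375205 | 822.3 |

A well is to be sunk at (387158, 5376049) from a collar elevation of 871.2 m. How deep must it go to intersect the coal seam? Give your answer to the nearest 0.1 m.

60.6 m

Let the plane be z = a·E + b·N + c.
Shot 12−Shot 11: 536a + 9b = 132.4;  Shot 13−Shot 11: 606a − 696b = 271.6.
Solving gives a = 0.249913609, b = −0.172632691.
Then c = 550.7 − a·386016 − b·5375901 = 832136.31.
At (387158, 5376049): z_contact = 96756.05 − 928081.81 + 832136.31 = 810.55 m.
Depth below ground = 871.2 − 810.55 = 60.6 m.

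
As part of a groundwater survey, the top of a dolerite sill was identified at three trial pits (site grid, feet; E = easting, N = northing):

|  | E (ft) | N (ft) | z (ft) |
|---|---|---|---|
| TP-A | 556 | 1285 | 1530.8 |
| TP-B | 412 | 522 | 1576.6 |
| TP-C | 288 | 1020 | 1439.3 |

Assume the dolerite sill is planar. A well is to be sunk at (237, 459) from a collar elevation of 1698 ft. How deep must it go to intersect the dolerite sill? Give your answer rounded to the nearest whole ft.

Two edge vectors: TP-A→TP-B = (-144, -763, 45.8), TP-A→TP-C = (-268, -265, -91.5).
Normal n = (TP-A→TP-B) × (TP-A→TP-C) = (81951.5, -25450.4, -166324).
So ∂z/∂E = −n_x/n_z = 0.49272 and ∂z/∂N = −n_y/n_z = −0.15302.
Intercept c from TP-A: 1530.8 − 273.95 + 196.63 = 1453.47.
At (237, 459): z_contact = 116.8 − 70.2 + 1453.47 = 1500.0 ft.
Depth below ground = 1698 − 1500.0 = 198 ft.

198 ft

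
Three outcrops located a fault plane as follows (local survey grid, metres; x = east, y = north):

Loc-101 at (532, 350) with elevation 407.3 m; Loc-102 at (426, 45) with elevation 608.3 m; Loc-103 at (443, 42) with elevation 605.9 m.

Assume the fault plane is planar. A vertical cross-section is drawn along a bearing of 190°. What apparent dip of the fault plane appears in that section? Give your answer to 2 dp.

31.30°

Let the plane be z = a·x + b·y + c.
Loc-102−Loc-101: −106a − 305b = 201;  Loc-103−Loc-101: −89a − 308b = 198.6.
Solving gives a = −0.24259, b = −0.57470.
Unit vector along 190° is (sin 190°, cos 190°) = (-0.1736, -0.9848).
Slope in that direction = a·(-0.1736) + b·(-0.9848) = 0.60810.
Apparent dip = arctan|0.60810| = 31.30° (true dip is 32.0°, so apparent ≤ true as expected).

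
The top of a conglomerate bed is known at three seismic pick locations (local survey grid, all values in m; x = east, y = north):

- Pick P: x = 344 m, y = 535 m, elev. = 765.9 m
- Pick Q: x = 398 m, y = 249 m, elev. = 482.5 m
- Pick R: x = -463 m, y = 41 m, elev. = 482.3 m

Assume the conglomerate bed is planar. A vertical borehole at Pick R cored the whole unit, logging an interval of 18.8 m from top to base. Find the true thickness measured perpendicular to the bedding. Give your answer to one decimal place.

Let the plane be z = a·x + b·y + c.
Pick Q−Pick P: 54a − 286b = −283.4;  Pick R−Pick P: −807a − 494b = −283.6.
Solving gives a = −0.22872, b = 0.94772.
|∇z| = √(a²+b²) = 0.97493, so dip δ = arctan(0.97493) = 44.27°.
True thickness = vertical thickness × cos δ = 18.8 × cos 44.27° = 13.5 m.

13.5 m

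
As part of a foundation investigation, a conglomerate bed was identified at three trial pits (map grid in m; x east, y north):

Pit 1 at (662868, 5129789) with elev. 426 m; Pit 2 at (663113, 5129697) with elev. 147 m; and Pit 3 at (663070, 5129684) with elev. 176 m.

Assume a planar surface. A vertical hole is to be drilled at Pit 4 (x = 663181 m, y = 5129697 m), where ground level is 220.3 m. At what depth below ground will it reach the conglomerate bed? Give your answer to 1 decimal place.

133.2 m

Let the plane be z = a·x + b·y + c.
Pit 2−Pit 1: 245a − 92b = −279;  Pit 3−Pit 1: 202a − 105b = −250.
Solving gives a = −0.881529198, b = 0.685058115.
Then c = 426 − a·662868 − b·5129789 = −2929440.09.
At (663181, 5129697): z_contact = −584613.41 + 3514140.56 − 2929440.09 = 87.06 m.
Depth below ground = 220.3 − 87.06 = 133.2 m.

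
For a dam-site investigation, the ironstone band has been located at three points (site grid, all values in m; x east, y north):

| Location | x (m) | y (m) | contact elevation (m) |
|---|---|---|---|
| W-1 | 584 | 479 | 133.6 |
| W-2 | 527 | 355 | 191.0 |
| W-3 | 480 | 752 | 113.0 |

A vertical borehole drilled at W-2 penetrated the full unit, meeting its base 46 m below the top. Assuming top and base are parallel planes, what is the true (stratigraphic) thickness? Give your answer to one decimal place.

Two edge vectors: W-1→W-2 = (-57, -124, 57.4), W-1→W-3 = (-104, 273, -20.6).
Normal n = (W-1→W-2) × (W-1→W-3) = (-13115.8, -7143.8, -28457).
So ∂z/∂x = −n_x/n_z = −0.46090 and ∂z/∂y = −n_y/n_z = −0.25104.
|∇z| = √(a²+b²) = 0.52483, so dip δ = arctan(0.52483) = 27.69°.
True thickness = vertical thickness × cos δ = 46 × cos 27.69° = 40.7 m.

40.7 m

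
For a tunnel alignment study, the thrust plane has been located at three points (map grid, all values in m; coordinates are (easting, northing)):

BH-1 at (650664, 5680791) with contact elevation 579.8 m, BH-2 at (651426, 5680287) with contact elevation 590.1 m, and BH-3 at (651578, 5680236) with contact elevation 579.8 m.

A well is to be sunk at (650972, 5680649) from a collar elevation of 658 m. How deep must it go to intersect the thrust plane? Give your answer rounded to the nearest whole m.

Two edge vectors: BH-1→BH-2 = (762, -504, 10.3), BH-1→BH-3 = (914, -555, 0).
Normal n = (BH-1→BH-2) × (BH-1→BH-3) = (5716.5, 9414.2, 37746).
So ∂z/∂E = −n_x/n_z = −0.15144651 and ∂z/∂N = −n_y/n_z = −0.24940921.
Intercept c from BH-1: 579.8 + 98540.79 + 1416841.59 = 1515962.18.
At (650972, 5680649): z_contact = −98587.4 − 1416806.2 + 1515962.18 = 568.6 m.
Depth below ground = 658 − 568.6 = 89 m.

89 m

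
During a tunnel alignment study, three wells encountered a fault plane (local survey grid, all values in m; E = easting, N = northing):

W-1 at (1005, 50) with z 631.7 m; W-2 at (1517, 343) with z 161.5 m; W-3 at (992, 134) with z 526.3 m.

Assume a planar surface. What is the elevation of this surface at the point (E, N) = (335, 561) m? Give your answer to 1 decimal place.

Two edge vectors: W-1→W-2 = (512, 293, -470.2), W-1→W-3 = (-13, 84, -105.4).
Normal n = (W-1→W-2) × (W-1→W-3) = (8614.6, 60077.4, 46817).
So ∂z/∂E = −n_x/n_z = −0.184006 and ∂z/∂N = −n_y/n_z = −1.283239.
Intercept c from W-1: 631.7 + 184.93 + 64.16 = 880.79.
At (335, 561): z = −61.6 − 719.9 + 880.79 = 99.2 m.

99.2 m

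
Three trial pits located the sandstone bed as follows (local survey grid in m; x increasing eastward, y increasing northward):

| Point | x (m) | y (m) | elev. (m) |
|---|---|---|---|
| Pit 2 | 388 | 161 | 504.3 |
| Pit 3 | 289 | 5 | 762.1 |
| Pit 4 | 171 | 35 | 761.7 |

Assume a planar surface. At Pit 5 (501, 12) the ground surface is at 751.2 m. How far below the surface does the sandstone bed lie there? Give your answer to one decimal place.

Let the plane be z = a·x + b·y + c.
Pit 3−Pit 2: −99a − 156b = 257.8;  Pit 4−Pit 2: −217a − 126b = 257.4.
Solving gives a = −0.35885, b = −1.42483.
Then c = 504.3 − a·388 − b·161 = 872.93.
At (501, 12): z_contact = −179.79 − 17.10 + 872.93 = 676.05 m.
Depth below ground = 751.2 − 676.05 = 75.2 m.

75.2 m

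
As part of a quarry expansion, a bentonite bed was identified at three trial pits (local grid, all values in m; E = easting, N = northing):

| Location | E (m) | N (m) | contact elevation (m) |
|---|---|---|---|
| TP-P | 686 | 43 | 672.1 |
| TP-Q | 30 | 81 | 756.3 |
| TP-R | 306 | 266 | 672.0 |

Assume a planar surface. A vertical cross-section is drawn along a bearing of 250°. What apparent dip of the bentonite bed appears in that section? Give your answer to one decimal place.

12.2°

Let the plane be z = a·E + b·N + c.
TP-Q−TP-P: −656a + 38b = 84.2;  TP-R−TP-P: −380a + 223b = −0.1.
Solving gives a = −0.14244, b = −0.24317.
Unit vector along 250° is (sin 250°, cos 250°) = (-0.9397, -0.3420).
Slope in that direction = a·(-0.9397) + b·(-0.3420) = 0.21702.
Apparent dip = arctan|0.21702| = 12.2° (true dip is 15.7°, so apparent ≤ true as expected).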